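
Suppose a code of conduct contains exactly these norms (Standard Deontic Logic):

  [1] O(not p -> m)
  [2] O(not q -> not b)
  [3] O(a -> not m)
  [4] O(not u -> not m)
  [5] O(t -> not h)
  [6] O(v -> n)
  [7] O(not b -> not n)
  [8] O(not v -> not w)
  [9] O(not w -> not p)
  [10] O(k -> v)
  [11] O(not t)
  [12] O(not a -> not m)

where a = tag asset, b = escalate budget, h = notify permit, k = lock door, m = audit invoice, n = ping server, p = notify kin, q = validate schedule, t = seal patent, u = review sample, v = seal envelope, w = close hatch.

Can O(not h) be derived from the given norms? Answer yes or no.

No

Premise 5 is O(t -> not h), but O(t) is not derivable from the premises, so it does not yield O(not h).
No other premise forces O(not h). An ideal world satisfying every premise can still have not h false, so O(not h) is not derivable.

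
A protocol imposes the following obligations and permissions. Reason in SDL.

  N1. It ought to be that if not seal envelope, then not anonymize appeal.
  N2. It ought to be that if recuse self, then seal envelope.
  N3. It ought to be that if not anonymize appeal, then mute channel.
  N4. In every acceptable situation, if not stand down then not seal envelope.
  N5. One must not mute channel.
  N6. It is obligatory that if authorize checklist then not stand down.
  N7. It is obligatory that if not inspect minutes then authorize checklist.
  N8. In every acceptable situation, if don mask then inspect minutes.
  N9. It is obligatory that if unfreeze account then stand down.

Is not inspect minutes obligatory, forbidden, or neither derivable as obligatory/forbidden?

F(mute_channel) at premise 5 means O(¬mute_channel).
Premise 3, O(¬anonymize_appeal → mute_channel), contraposes to O(¬mute_channel → anonymize_appeal); with O(¬mute_channel) we get O(anonymize_appeal).
The contrapositive of premise 1 (O(¬seal_envelope → ¬anonymize_appeal)) is O(anonymize_appeal → seal_envelope), and O(anonymize_appeal) is already established, so O(seal_envelope).
Premise 4 is O(¬stand_down → ¬seal_envelope); contrapositively O(seal_envelope → stand_down). Since O(seal_envelope) holds, K gives O(stand_down).
Premise 6 is O(authorize_checklist → ¬stand_down); contrapositively O(stand_down → ¬authorize_checklist). Since O(stand_down) holds, K gives O(¬authorize_checklist).
Premise 7 is O(¬inspect_minutes → authorize_checklist); contrapositively O(¬authorize_checklist → inspect_minutes). Since O(¬authorize_checklist) holds, K gives O(inspect_minutes).
Premises 2, 8, 9 do not contribute to this derivation.
Thus O(inspect_minutes), which is F(¬inspect_minutes): ¬inspect_minutes is forbidden.

Forbidden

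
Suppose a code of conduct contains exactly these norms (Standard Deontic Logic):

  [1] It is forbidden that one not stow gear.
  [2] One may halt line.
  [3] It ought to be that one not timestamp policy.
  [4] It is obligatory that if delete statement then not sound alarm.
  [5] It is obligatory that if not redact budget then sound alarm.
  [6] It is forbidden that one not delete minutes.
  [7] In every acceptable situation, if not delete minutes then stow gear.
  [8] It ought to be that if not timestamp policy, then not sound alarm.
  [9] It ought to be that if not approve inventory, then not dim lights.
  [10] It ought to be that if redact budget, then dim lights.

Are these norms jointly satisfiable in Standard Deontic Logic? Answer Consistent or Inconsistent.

Premise 7 is O(¬delete_minutes → stow_gear); even if O(stow_gear) held, inferring O(¬delete_minutes) would be affirming the consequent — invalid.
So O(¬delete_minutes) is not derivable, and the apparent clash with O(delete_minutes) does not arise.
A world satisfying every obligation exists (e.g. approve_inventory=true, delete_minutes=true, delete_statement=false, dim_lights=true, halt_line=false, redact_budget=true, sound_alarm=false, stow_gear=true, timestamp_policy=false); no atom is both obligatory and forbidden, so the set is consistent.

Consistent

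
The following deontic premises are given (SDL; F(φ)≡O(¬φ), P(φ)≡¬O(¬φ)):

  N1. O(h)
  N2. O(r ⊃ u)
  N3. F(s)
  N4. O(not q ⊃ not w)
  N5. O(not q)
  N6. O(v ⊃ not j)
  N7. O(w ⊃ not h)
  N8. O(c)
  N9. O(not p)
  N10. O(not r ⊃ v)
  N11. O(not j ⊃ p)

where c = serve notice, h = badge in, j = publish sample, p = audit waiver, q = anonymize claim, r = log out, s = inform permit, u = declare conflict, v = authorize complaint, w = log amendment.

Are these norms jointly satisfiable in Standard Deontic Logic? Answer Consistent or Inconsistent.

Premise 7 is O(w ⊃ not h), but O(w) is not derivable from the premises, so it does not yield O(not h).
So O(not h) is not derivable, and the apparent clash with O(h) does not arise.
A world satisfying every obligation exists (e.g. c=true, h=true, j=true, p=false, q=false, r=true, s=false, u=true, v=false, w=false); no atom is both obligatory and forbidden, so the set is consistent.

Consistent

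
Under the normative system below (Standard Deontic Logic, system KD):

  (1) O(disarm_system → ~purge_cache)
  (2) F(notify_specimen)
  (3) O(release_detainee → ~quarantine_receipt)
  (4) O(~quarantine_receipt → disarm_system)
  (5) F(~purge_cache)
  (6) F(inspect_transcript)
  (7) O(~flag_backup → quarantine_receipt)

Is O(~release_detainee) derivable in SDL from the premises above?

Yes

F(~purge_cache) at premise 5 means O(purge_cache).
Premise 1, O(disarm_system → ~purge_cache), contraposes to O(purge_cache → ~disarm_system); with O(purge_cache) we get O(~disarm_system).
Premise 4, O(~quarantine_receipt → disarm_system), contraposes to O(~disarm_system → quarantine_receipt); with O(~disarm_system) we get O(quarantine_receipt).
Premise 3, O(release_detainee → ~quarantine_receipt), contraposes to O(quarantine_receipt → ~release_detainee); with O(quarantine_receipt) we get O(~release_detainee).
Premises 2, 6, 7 do not contribute to this derivation.
So O(~release_detainee) follows.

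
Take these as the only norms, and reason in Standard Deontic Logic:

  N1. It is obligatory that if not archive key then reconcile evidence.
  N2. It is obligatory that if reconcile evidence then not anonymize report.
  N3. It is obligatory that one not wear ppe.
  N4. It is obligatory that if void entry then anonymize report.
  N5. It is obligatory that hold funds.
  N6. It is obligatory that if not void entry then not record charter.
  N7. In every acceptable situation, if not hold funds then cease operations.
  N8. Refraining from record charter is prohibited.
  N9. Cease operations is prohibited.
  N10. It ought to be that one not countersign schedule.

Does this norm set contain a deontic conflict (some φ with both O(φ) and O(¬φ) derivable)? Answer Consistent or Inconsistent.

Consistent

Premise 7 is O(¬hold_funds → cease_operations), but O(¬hold_funds) is not derivable from the premises, so it does not yield O(cease_operations).
So O(cease_operations) is not derivable, and the apparent clash with O(¬cease_operations) does not arise.
A world satisfying every obligation exists (e.g. anonymize_report=true, archive_key=true, cease_operations=false, countersign_schedule=false, hold_funds=true, reconcile_evidence=false, record_charter=true, void_entry=true, wear_ppe=false); no atom is both obligatory and forbidden, so the set is consistent.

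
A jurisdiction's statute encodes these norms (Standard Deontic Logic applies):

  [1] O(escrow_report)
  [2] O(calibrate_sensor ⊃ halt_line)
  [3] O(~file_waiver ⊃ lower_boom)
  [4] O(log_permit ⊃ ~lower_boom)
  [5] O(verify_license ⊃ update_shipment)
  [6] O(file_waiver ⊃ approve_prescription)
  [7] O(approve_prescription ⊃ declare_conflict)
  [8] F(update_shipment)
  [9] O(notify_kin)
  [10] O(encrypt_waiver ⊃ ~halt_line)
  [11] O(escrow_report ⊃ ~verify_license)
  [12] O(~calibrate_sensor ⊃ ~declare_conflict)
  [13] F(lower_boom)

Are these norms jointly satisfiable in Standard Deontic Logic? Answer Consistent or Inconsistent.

Premise 5 is O(verify_license ⊃ update_shipment), but O(verify_license) is not derivable from the premises, so it does not yield O(update_shipment).
So O(update_shipment) is not derivable, and the apparent clash with O(~update_shipment) does not arise.
A world satisfying every obligation exists (e.g. approve_prescription=true, calibrate_sensor=true, declare_conflict=true, encrypt_waiver=false, escrow_report=true, file_waiver=true, halt_line=true, log_permit=false, lower_boom=false, notify_kin=true, update_shipment=false, verify_license=false); no atom is both obligatory and forbidden, so the set is consistent.

Consistent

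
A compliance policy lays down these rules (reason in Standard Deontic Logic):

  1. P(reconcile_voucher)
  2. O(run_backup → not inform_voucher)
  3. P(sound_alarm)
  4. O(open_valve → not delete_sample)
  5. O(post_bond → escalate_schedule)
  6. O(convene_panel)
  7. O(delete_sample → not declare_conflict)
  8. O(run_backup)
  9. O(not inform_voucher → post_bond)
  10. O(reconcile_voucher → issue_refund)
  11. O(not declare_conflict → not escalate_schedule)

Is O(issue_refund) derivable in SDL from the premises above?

Premise 10 is O(reconcile_voucher → issue_refund), but O(reconcile_voucher) is not derivable from the premises (the permission P(reconcile_voucher) asserts only not O(not reconcile_voucher), not O(reconcile_voucher)), so it does not yield O(issue_refund).
No other premise forces O(issue_refund). An ideal world satisfying every premise can still have issue_refund false, so O(issue_refund) is not derivable.

No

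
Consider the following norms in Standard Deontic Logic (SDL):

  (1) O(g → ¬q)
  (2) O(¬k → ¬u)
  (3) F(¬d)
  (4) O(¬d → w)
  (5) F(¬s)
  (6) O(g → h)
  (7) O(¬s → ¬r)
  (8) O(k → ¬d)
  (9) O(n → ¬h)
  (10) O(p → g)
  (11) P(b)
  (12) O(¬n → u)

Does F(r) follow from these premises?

Premise 7 is O(¬s → ¬r), but O(¬s) is not derivable from the premises, so it does not yield O(¬r).
No other premise forces O(¬r). An ideal world satisfying every premise can still have r true, so F(r) is not derivable.

No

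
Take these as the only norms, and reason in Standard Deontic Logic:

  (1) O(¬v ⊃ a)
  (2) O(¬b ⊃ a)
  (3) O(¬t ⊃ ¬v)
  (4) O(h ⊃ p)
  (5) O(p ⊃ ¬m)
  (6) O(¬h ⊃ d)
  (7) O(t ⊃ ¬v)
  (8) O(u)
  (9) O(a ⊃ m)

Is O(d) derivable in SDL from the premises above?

Premises 3 and 7 are O(¬t ⊃ ¬v) and O(t ⊃ ¬v); every ideal world satisfies ¬t or t, so in either case ¬v holds — hence O(¬v).
With premise 1, O(¬v ⊃ a), the K-axiom yields O(a).
From O(a) and premise 9, O(a ⊃ m), we obtain O(m).
Premise 5 is O(p ⊃ ¬m); contrapositively O(m ⊃ ¬p). Since O(m) holds, K gives O(¬p).
Premise 4 is O(h ⊃ p); contrapositively O(¬p ⊃ ¬h). Since O(¬p) holds, K gives O(¬h).
From O(¬h) and premise 6, O(¬h ⊃ d), we obtain O(d).
Premises 2, 8 do not contribute to this derivation.
So O(d) follows.

Yes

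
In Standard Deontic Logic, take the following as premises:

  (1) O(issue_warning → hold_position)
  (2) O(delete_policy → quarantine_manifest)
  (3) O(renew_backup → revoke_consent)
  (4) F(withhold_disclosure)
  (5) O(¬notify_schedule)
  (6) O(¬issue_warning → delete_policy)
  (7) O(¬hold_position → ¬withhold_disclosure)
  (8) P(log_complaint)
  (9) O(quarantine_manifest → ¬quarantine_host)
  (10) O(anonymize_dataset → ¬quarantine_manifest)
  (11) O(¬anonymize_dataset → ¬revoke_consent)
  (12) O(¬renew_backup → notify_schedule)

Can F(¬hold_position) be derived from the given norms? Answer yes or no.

Premise 5 states O(¬notify_schedule) outright.
Premise 12, O(¬renew_backup → notify_schedule), contraposes to O(¬notify_schedule → renew_backup); with O(¬notify_schedule) we get O(renew_backup).
Premise 3 is O(renew_backup → revoke_consent); since O(renew_backup), deontic closure gives O(revoke_consent).
Premise 11 is O(¬anonymize_dataset → ¬revoke_consent); contrapositively O(revoke_consent → anonymize_dataset). Since O(revoke_consent) holds, K gives O(anonymize_dataset).
Applying K to premise 10 (O(anonymize_dataset → ¬quarantine_manifest)) and O(anonymize_dataset) yields O(¬quarantine_manifest).
Premise 2, O(delete_policy → quarantine_manifest), contraposes to O(¬quarantine_manifest → ¬delete_policy); with O(¬quarantine_manifest) we get O(¬delete_policy).
Premise 6, O(¬issue_warning → delete_policy), contraposes to O(¬delete_policy → issue_warning); with O(¬delete_policy) we get O(issue_warning).
Premise 1 is O(issue_warning → hold_position); since O(issue_warning), deontic closure gives O(hold_position).
Premises 4, 7, 8, 9 do not contribute to this derivation.
So O(hold_position) holds, i.e. F(¬hold_position). The claim follows.

Yes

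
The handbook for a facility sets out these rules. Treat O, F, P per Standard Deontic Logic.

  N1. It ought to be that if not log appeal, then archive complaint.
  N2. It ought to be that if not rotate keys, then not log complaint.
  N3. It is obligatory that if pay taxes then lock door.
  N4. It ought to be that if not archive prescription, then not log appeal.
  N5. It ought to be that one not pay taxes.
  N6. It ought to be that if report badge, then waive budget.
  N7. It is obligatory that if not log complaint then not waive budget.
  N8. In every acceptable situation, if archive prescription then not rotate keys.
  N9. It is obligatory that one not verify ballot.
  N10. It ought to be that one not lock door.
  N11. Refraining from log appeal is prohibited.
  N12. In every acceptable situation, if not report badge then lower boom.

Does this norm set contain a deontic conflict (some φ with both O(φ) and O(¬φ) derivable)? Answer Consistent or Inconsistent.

Premise 3 is O(pay_taxes → lock_door), but O(pay_taxes) is not derivable from the premises, so it does not yield O(lock_door).
So O(lock_door) is not derivable, and the apparent clash with O(¬lock_door) does not arise.
A world satisfying every obligation exists (e.g. archive_complaint=false, archive_prescription=true, lock_door=false, log_appeal=true, log_complaint=false, lower_boom=true, pay_taxes=false, report_badge=false, rotate_keys=false, verify_ballot=false, waive_budget=false); no atom is both obligatory and forbidden, so the set is consistent.

Consistent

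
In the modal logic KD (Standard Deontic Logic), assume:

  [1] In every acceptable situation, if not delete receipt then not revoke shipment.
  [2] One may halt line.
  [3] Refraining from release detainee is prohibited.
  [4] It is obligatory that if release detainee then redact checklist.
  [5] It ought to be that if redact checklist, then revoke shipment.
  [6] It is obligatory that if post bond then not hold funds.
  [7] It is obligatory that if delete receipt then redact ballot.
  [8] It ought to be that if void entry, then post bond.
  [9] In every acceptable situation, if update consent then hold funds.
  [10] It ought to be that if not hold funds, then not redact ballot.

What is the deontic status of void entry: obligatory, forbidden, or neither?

F(¬release_detainee) at premise 3 means O(release_detainee).
Applying K to premise 4 (O(release_detainee → redact_checklist)) and O(release_detainee) yields O(redact_checklist).
Premise 5 is O(redact_checklist → revoke_shipment); since O(redact_checklist), deontic closure gives O(revoke_shipment).
Premise 1 is O(¬delete_receipt → ¬revoke_shipment); contrapositively O(revoke_shipment → delete_receipt). Since O(revoke_shipment) holds, K gives O(delete_receipt).
Applying K to premise 7 (O(delete_receipt → redact_ballot)) and O(delete_receipt) yields O(redact_ballot).
Premise 10, O(¬hold_funds → ¬redact_ballot), contraposes to O(redact_ballot → hold_funds); with O(redact_ballot) we get O(hold_funds).
The contrapositive of premise 6 (O(post_bond → ¬hold_funds)) is O(hold_funds → ¬post_bond), and O(hold_funds) is already established, so O(¬post_bond).
The contrapositive of premise 8 (O(void_entry → post_bond)) is O(¬post_bond → ¬void_entry), and O(¬post_bond) is already established, so O(¬void_entry).
Premises 2, 9 do not contribute to this derivation.
Thus O(¬void_entry), which is F(void_entry): void_entry is forbidden.

Forbidden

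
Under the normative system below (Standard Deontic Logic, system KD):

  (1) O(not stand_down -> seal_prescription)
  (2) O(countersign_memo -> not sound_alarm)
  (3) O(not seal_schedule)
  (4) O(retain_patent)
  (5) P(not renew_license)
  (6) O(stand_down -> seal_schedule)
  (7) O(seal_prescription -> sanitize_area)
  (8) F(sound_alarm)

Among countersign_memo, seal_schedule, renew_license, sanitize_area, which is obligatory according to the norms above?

sanitize_area

From premise 3 we have O(not seal_schedule).
Premise 6 is O(stand_down -> seal_schedule); contrapositively O(not seal_schedule -> not stand_down). Since O(not seal_schedule) holds, K gives O(not stand_down).
With premise 1, O(not stand_down -> seal_prescription), the K-axiom yields O(seal_prescription).
Premise 7 is O(seal_prescription -> sanitize_area); since O(seal_prescription), deontic closure gives O(sanitize_area).
So O(sanitize_area) holds — sanitize_area is obligatory. None of the other listed options is made obligatory by any chain of premises.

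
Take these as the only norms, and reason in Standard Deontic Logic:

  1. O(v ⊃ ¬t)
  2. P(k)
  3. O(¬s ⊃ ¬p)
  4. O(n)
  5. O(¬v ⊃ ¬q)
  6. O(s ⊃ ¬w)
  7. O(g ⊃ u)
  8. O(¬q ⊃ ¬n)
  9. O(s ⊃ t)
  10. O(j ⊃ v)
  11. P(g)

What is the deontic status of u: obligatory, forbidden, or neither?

Premise 7 is O(g ⊃ u), but O(g) is not derivable from the premises (the permission P(g) asserts only ¬O(¬g), not O(g)), so it does not yield O(u).
No premise or chain of K-axiom applications forces O(u), and none forces O(¬u). So u is neither obligatory nor forbidden under these norms.

Neither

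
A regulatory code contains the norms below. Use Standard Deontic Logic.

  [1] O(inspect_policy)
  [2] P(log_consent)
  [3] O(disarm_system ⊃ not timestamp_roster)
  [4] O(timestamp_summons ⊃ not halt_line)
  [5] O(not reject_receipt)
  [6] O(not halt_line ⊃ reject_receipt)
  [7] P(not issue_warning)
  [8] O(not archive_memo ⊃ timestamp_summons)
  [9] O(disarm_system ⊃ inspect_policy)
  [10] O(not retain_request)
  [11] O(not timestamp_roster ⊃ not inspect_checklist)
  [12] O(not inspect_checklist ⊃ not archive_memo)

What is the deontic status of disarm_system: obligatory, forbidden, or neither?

Premise 5 gives O(not reject_receipt).
The contrapositive of premise 6 (O(not halt_line ⊃ reject_receipt)) is O(not reject_receipt ⊃ halt_line), and O(not reject_receipt) is already established, so O(halt_line).
Premise 4, O(timestamp_summons ⊃ not halt_line), contraposes to O(halt_line ⊃ not timestamp_summons); with O(halt_line) we get O(not timestamp_summons).
The contrapositive of premise 8 (O(not archive_memo ⊃ timestamp_summons)) is O(not timestamp_summons ⊃ archive_memo), and O(not timestamp_summons) is already established, so O(archive_memo).
The contrapositive of premise 12 (O(not inspect_checklist ⊃ not archive_memo)) is O(archive_memo ⊃ inspect_checklist), and O(archive_memo) is already established, so O(inspect_checklist).
The contrapositive of premise 11 (O(not timestamp_roster ⊃ not inspect_checklist)) is O(inspect_checklist ⊃ timestamp_roster), and O(inspect_checklist) is already established, so O(timestamp_roster).
Premise 3 is O(disarm_system ⊃ not timestamp_roster); contrapositively O(timestamp_roster ⊃ not disarm_system). Since O(timestamp_roster) holds, K gives O(not disarm_system).
Premises 1, 2, 7, 9, 10 do not contribute to this derivation.
Thus O(not disarm_system), which is F(disarm_system): disarm_system is forbidden.

Forbidden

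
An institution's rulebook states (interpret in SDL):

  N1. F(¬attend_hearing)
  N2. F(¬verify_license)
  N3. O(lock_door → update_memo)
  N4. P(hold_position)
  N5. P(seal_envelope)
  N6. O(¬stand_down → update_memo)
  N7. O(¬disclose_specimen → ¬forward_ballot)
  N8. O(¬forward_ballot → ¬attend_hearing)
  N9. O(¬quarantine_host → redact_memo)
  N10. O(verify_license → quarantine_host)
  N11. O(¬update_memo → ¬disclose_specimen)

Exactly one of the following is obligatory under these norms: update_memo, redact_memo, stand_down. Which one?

update_memo

Premise 1 is F(¬attend_hearing), i.e. O(attend_hearing).
Premise 8 is O(¬forward_ballot → ¬attend_hearing); contrapositively O(attend_hearing → forward_ballot). Since O(attend_hearing) holds, K gives O(forward_ballot).
Premise 7, O(¬disclose_specimen → ¬forward_ballot), contraposes to O(forward_ballot → disclose_specimen); with O(forward_ballot) we get O(disclose_specimen).
Premise 11, O(¬update_memo → ¬disclose_specimen), contraposes to O(disclose_specimen → update_memo); with O(disclose_specimen) we get O(update_memo).
So O(update_memo) holds — update_memo is obligatory. None of the other listed options is made obligatory by any chain of premises.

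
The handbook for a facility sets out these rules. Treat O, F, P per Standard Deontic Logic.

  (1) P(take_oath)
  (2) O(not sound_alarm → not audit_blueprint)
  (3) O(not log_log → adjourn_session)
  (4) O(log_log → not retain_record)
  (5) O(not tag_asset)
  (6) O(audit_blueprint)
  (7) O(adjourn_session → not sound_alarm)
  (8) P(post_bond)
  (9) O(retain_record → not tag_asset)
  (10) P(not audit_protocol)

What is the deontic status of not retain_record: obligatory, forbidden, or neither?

Obligatory

Premise 6 states O(audit_blueprint) outright.
Premise 2, O(not sound_alarm → not audit_blueprint), contraposes to O(audit_blueprint → sound_alarm); with O(audit_blueprint) we get O(sound_alarm).
The contrapositive of premise 7 (O(adjourn_session → not sound_alarm)) is O(sound_alarm → not adjourn_session), and O(sound_alarm) is already established, so O(not adjourn_session).
The contrapositive of premise 3 (O(not log_log → adjourn_session)) is O(not adjourn_session → log_log), and O(not adjourn_session) is already established, so O(log_log).
With premise 4, O(log_log → not retain_record), the K-axiom yields O(not retain_record).
Premises 1, 5, 8, 9, 10 do not contribute to this derivation.
Hence not retain_record is obligatory.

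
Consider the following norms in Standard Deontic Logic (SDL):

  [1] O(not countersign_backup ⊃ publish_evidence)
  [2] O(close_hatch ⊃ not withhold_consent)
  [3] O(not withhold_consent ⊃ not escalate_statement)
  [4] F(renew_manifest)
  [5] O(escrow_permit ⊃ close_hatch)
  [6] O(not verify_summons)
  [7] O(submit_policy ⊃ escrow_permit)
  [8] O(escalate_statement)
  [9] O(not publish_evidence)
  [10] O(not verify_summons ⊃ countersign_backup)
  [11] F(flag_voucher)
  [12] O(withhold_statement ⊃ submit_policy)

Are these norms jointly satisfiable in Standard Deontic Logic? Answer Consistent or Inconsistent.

Consistent

Premise 1 is O(not countersign_backup ⊃ publish_evidence), but O(not countersign_backup) is not derivable from the premises, so it does not yield O(publish_evidence).
So O(publish_evidence) is not derivable, and the apparent clash with O(not publish_evidence) does not arise.
A world satisfying every obligation exists (e.g. close_hatch=false, countersign_backup=true, escalate_statement=true, escrow_permit=false, flag_voucher=false, publish_evidence=false, renew_manifest=false, submit_policy=false, verify_summons=false, withhold_consent=true, withhold_statement=false); no atom is both obligatory and forbidden, so the set is consistent.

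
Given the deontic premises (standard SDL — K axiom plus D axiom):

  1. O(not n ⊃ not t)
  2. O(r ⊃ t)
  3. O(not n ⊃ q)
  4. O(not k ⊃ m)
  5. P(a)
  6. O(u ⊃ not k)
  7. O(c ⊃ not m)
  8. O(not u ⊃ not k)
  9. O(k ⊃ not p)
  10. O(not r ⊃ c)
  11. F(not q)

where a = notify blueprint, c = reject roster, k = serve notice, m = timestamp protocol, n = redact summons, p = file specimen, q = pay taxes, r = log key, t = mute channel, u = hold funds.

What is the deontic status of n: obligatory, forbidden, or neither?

Obligatory

Premises 8 and 6 cover both cases: O(not u ⊃ not k) and O(u ⊃ not k). Since not u ∨ u is a tautology, O(not k) follows.
With premise 4, O(not k ⊃ m), the K-axiom yields O(m).
Premise 7 is O(c ⊃ not m); contrapositively O(m ⊃ not c). Since O(m) holds, K gives O(not c).
The contrapositive of premise 10 (O(not r ⊃ c)) is O(not c ⊃ r), and O(not c) is already established, so O(r).
With premise 2, O(r ⊃ t), the K-axiom yields O(t).
Premise 1, O(not n ⊃ not t), contraposes to O(t ⊃ n); with O(t) we get O(n).
Premises 3, 5, 9, 11 do not contribute to this derivation.
Hence n is obligatory.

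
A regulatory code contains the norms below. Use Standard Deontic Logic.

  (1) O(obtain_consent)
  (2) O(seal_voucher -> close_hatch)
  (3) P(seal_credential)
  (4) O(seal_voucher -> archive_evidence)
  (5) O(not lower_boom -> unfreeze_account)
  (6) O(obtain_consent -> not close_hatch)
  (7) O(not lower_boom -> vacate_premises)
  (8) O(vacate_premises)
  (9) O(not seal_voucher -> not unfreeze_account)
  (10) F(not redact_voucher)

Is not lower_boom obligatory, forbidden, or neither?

Forbidden

From premise 1 we have O(obtain_consent).
Premise 6 is O(obtain_consent -> not close_hatch); since O(obtain_consent), deontic closure gives O(not close_hatch).
Premise 2 is O(seal_voucher -> close_hatch); contrapositively O(not close_hatch -> not seal_voucher). Since O(not close_hatch) holds, K gives O(not seal_voucher).
Applying K to premise 9 (O(not seal_voucher -> not unfreeze_account)) and O(not seal_voucher) yields O(not unfreeze_account).
Premise 5 is O(not lower_boom -> unfreeze_account); contrapositively O(not unfreeze_account -> lower_boom). Since O(not unfreeze_account) holds, K gives O(lower_boom).
Premises 3, 4, 7, 8, 10 do not contribute to this derivation.
Thus O(lower_boom), which is F(not lower_boom): not lower_boom is forbidden.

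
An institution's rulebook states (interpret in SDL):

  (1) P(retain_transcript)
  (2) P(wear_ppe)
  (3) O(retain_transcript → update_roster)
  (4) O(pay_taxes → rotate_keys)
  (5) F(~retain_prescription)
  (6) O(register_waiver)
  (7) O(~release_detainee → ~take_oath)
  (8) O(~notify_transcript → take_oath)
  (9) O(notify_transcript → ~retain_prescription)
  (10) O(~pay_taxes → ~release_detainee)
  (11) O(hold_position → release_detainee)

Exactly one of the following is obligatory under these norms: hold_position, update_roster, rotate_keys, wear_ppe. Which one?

rotate_keys

F(~retain_prescription) at premise 5 means O(retain_prescription).
Premise 9, O(notify_transcript → ~retain_prescription), contraposes to O(retain_prescription → ~notify_transcript); with O(retain_prescription) we get O(~notify_transcript).
Premise 8 is O(~notify_transcript → take_oath); since O(~notify_transcript), deontic closure gives O(take_oath).
Premise 7 is O(~release_detainee → ~take_oath); contrapositively O(take_oath → release_detainee). Since O(take_oath) holds, K gives O(release_detainee).
Premise 10 is O(~pay_taxes → ~release_detainee); contrapositively O(release_detainee → pay_taxes). Since O(release_detainee) holds, K gives O(pay_taxes).
From O(pay_taxes) and premise 4, O(pay_taxes → rotate_keys), we obtain O(rotate_keys).
So O(rotate_keys) holds — rotate_keys is obligatory. None of the other listed options is made obligatory by any chain of premises.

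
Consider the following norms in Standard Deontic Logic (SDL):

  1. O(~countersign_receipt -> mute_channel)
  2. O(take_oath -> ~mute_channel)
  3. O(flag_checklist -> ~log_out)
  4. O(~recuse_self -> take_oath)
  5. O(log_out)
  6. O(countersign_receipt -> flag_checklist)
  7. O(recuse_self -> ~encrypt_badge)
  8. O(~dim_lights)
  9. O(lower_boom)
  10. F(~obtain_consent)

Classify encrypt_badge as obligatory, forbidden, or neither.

Premise 5 gives O(log_out).
The contrapositive of premise 3 (O(flag_checklist -> ~log_out)) is O(log_out -> ~flag_checklist), and O(log_out) is already established, so O(~flag_checklist).
Premise 6 is O(countersign_receipt -> flag_checklist); contrapositively O(~flag_checklist -> ~countersign_receipt). Since O(~flag_checklist) holds, K gives O(~countersign_receipt).
With premise 1, O(~countersign_receipt -> mute_channel), the K-axiom yields O(mute_channel).
The contrapositive of premise 2 (O(take_oath -> ~mute_channel)) is O(mute_channel -> ~take_oath), and O(mute_channel) is already established, so O(~take_oath).
Premise 4, O(~recuse_self -> take_oath), contraposes to O(~take_oath -> recuse_self); with O(~take_oath) we get O(recuse_self).
With premise 7, O(recuse_self -> ~encrypt_badge), the K-axiom yields O(~encrypt_badge).
Premises 8, 9, 10 do not contribute to this derivation.
Thus O(~encrypt_badge), which is F(encrypt_badge): encrypt_badge is forbidden.

Forbidden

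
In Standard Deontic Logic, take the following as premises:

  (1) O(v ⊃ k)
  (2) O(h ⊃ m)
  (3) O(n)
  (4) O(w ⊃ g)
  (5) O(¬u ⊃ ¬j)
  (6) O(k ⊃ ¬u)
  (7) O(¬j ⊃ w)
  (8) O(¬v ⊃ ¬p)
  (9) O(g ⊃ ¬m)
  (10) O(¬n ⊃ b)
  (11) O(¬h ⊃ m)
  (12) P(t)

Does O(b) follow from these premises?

No

Premise 10 is O(¬n ⊃ b), but O(¬n) is not derivable from the premises, so it does not yield O(b).
No other premise forces O(b). An ideal world satisfying every premise can still have b false, so O(b) is not derivable.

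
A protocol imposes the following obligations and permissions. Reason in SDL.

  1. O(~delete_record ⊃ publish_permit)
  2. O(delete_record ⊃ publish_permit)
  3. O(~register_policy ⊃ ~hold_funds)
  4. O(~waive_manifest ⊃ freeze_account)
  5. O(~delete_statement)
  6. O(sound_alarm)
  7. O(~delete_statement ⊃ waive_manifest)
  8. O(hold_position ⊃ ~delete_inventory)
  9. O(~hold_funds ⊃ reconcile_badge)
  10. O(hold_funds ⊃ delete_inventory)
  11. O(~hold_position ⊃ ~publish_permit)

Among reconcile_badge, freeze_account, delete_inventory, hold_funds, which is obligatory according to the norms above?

reconcile_badge

Premises 1 and 2 cover both cases: O(~delete_record ⊃ publish_permit) and O(delete_record ⊃ publish_permit). Since ~delete_record ∨ delete_record is a tautology, O(publish_permit) follows.
The contrapositive of premise 11 (O(~hold_position ⊃ ~publish_permit)) is O(publish_permit ⊃ hold_position), and O(publish_permit) is already established, so O(hold_position).
Premise 8 is O(hold_position ⊃ ~delete_inventory); since O(hold_position), deontic closure gives O(~delete_inventory).
The contrapositive of premise 10 (O(hold_funds ⊃ delete_inventory)) is O(~delete_inventory ⊃ ~hold_funds), and O(~delete_inventory) is already established, so O(~hold_funds).
With premise 9, O(~hold_funds ⊃ reconcile_badge), the K-axiom yields O(reconcile_badge).
So O(reconcile_badge) holds — reconcile_badge is obligatory. None of the other listed options is made obligatory by any chain of premises.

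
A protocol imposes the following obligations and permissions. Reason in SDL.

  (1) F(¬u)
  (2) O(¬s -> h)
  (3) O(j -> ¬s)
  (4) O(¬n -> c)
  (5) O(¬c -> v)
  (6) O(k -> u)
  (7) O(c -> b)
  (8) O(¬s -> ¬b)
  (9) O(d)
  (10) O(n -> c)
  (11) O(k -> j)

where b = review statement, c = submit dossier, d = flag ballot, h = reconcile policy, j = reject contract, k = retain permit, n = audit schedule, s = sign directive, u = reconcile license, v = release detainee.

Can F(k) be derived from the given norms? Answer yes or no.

By case analysis on n: premise 10 gives O(n -> c) and premise 4 gives O(¬n -> c), so O(c) either way.
From O(c) and premise 7, O(c -> b), we obtain O(b).
Premise 8 is O(¬s -> ¬b); contrapositively O(b -> s). Since O(b) holds, K gives O(s).
Premise 3, O(j -> ¬s), contraposes to O(s -> ¬j); with O(s) we get O(¬j).
Premise 11, O(k -> j), contraposes to O(¬j -> ¬k); with O(¬j) we get O(¬k).
Premises 1, 2, 5, 6, 9 do not contribute to this derivation.
So O(¬k) holds, i.e. F(k). The claim follows.

Yes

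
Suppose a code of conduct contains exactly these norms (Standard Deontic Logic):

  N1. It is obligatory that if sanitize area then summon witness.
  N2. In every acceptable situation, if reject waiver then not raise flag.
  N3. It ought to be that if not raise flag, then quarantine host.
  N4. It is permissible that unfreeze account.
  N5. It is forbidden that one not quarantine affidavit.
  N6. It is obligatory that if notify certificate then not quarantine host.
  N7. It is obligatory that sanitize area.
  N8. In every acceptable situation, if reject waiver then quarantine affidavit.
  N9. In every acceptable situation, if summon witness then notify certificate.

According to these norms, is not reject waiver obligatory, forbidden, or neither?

Obligatory

Premise 7 gives O(sanitize_area).
From O(sanitize_area) and premise 1, O(sanitize_area → summon_witness), we obtain O(summon_witness).
Premise 9 is O(summon_witness → notify_certificate); since O(summon_witness), deontic closure gives O(notify_certificate).
Premise 6 is O(notify_certificate → ¬quarantine_host); since O(notify_certificate), deontic closure gives O(¬quarantine_host).
The contrapositive of premise 3 (O(¬raise_flag → quarantine_host)) is O(¬quarantine_host → raise_flag), and O(¬quarantine_host) is already established, so O(raise_flag).
The contrapositive of premise 2 (O(reject_waiver → ¬raise_flag)) is O(raise_flag → ¬reject_waiver), and O(raise_flag) is already established, so O(¬reject_waiver).
Premises 4, 5, 8 do not contribute to this derivation.
Hence ¬reject_waiver is obligatory.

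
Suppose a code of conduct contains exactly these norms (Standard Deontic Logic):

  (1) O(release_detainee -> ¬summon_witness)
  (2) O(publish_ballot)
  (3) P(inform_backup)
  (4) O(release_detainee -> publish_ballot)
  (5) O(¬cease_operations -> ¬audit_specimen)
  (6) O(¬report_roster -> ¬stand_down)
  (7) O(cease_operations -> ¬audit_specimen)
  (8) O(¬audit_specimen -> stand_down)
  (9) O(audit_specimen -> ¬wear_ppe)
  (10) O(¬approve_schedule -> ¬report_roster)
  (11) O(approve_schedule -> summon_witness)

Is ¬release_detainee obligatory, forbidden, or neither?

By case analysis on ¬cease_operations: premise 5 gives O(¬cease_operations -> ¬audit_specimen) and premise 7 gives O(cease_operations -> ¬audit_specimen), so O(¬audit_specimen) either way.
From O(¬audit_specimen) and premise 8, O(¬audit_specimen -> stand_down), we obtain O(stand_down).
Premise 6 is O(¬report_roster -> ¬stand_down); contrapositively O(stand_down -> report_roster). Since O(stand_down) holds, K gives O(report_roster).
Premise 10, O(¬approve_schedule -> ¬report_roster), contraposes to O(report_roster -> approve_schedule); with O(report_roster) we get O(approve_schedule).
From O(approve_schedule) and premise 11, O(approve_schedule -> summon_witness), we obtain O(summon_witness).
Premise 1, O(release_detainee -> ¬summon_witness), contraposes to O(summon_witness -> ¬release_detainee); with O(summon_witness) we get O(¬release_detainee).
Premises 2, 3, 4, 9 do not contribute to this derivation.
Hence ¬release_detainee is obligatory.

Obligatory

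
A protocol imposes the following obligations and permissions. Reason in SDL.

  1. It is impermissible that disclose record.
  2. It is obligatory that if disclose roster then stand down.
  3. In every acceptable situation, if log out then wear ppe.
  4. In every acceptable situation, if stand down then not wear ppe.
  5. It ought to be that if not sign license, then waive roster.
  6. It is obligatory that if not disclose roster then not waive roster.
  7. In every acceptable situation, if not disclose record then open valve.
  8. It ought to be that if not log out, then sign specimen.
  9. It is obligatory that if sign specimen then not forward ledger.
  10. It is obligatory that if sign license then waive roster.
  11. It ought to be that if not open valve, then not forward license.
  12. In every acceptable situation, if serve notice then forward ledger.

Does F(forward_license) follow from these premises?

Premise 11 is O(¬open_valve → ¬forward_license), but O(¬open_valve) is not derivable from the premises, so it does not yield O(¬forward_license).
No other premise forces O(¬forward_license). An ideal world satisfying every premise can still have forward_license true, so F(forward_license) is not derivable.

No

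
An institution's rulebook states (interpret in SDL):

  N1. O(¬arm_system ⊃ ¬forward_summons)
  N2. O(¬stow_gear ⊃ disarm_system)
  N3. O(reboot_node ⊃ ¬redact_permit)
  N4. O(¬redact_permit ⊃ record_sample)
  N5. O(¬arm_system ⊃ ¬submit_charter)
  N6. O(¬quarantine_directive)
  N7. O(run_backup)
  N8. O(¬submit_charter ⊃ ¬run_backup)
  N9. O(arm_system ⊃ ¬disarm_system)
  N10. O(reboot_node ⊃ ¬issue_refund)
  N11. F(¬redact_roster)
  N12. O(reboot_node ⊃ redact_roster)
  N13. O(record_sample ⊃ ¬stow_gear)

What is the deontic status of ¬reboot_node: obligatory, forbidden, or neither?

Obligatory

Premise 7 gives O(run_backup).
Premise 8 is O(¬submit_charter ⊃ ¬run_backup); contrapositively O(run_backup ⊃ submit_charter). Since O(run_backup) holds, K gives O(submit_charter).
The contrapositive of premise 5 (O(¬arm_system ⊃ ¬submit_charter)) is O(submit_charter ⊃ arm_system), and O(submit_charter) is already established, so O(arm_system).
With premise 9, O(arm_system ⊃ ¬disarm_system), the K-axiom yields O(¬disarm_system).
Premise 2, O(¬stow_gear ⊃ disarm_system), contraposes to O(¬disarm_system ⊃ stow_gear); with O(¬disarm_system) we get O(stow_gear).
Premise 13, O(record_sample ⊃ ¬stow_gear), contraposes to O(stow_gear ⊃ ¬record_sample); with O(stow_gear) we get O(¬record_sample).
Premise 4 is O(¬redact_permit ⊃ record_sample); contrapositively O(¬record_sample ⊃ redact_permit). Since O(¬record_sample) holds, K gives O(redact_permit).
Premise 3 is O(reboot_node ⊃ ¬redact_permit); contrapositively O(redact_permit ⊃ ¬reboot_node). Since O(redact_permit) holds, K gives O(¬reboot_node).
Premises 1, 6, 10, 11, 12 do not contribute to this derivation.
Hence ¬reboot_node is obligatory.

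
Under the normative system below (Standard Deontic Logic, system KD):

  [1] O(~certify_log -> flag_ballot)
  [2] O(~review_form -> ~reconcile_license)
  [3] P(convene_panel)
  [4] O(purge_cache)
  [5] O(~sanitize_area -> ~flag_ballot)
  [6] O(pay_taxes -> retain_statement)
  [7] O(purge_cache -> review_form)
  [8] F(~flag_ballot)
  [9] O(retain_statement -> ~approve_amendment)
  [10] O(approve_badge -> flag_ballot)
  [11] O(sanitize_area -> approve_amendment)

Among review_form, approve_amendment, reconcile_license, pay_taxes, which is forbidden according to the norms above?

pay_taxes

Premise 8, F(~flag_ballot), is equivalent to O(flag_ballot).
Premise 5 is O(~sanitize_area -> ~flag_ballot); contrapositively O(flag_ballot -> sanitize_area). Since O(flag_ballot) holds, K gives O(sanitize_area).
Applying K to premise 11 (O(sanitize_area -> approve_amendment)) and O(sanitize_area) yields O(approve_amendment).
Premise 9 is O(retain_statement -> ~approve_amendment); contrapositively O(approve_amendment -> ~retain_statement). Since O(approve_amendment) holds, K gives O(~retain_statement).
Premise 6, O(pay_taxes -> retain_statement), contraposes to O(~retain_statement -> ~pay_taxes); with O(~retain_statement) we get O(~pay_taxes).
So O(~pay_taxes) holds, i.e. pay_taxes is forbidden. None of the other listed options is forbidden under the premises.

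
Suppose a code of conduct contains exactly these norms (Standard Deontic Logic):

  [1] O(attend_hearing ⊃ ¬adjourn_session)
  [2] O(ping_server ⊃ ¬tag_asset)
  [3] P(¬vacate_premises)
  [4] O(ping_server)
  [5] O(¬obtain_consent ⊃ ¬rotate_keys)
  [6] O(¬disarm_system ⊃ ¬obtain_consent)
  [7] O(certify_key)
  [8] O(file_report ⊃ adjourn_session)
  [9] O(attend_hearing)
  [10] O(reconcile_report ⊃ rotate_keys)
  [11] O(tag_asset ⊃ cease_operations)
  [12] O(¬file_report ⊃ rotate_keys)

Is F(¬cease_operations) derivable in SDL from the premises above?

No

Premise 11 is O(tag_asset ⊃ cease_operations), but O(tag_asset) is not derivable from the premises, so it does not yield O(cease_operations).
No other premise forces O(cease_operations). An ideal world satisfying every premise can still have ¬cease_operations true, so F(¬cease_operations) is not derivable.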